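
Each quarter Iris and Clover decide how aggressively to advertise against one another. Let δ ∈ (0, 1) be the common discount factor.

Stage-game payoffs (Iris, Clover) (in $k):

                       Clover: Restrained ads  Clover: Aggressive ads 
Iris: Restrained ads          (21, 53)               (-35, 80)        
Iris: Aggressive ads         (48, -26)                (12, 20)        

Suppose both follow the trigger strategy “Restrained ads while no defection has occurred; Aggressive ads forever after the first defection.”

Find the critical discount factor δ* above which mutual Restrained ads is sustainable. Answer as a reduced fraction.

For Iris: deviation gain 48−21 = 27, per-period punishment loss 21−12 = 9. IC gives δ ≥ 27/36 = 3/4.
For Clover: gain 27, loss 33 per period, so δ ≥ 27/60 = 9/20.
The tighter constraint is Iris's, so cooperation needs δ ≥ 3/4.

3/4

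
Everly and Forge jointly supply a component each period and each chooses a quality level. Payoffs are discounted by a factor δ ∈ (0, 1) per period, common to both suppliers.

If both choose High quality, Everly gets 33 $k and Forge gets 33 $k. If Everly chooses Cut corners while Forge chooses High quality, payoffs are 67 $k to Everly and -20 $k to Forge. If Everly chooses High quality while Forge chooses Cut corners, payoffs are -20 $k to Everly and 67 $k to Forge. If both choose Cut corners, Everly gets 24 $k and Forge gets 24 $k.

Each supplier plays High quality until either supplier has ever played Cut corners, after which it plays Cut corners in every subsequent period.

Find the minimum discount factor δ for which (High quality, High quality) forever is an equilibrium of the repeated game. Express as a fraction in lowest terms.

33/(1−δ) ≥ 67 + 24δ/(1−δ)
33 ≥ 67 − 43δ
δ ≥ 34/43.

34/43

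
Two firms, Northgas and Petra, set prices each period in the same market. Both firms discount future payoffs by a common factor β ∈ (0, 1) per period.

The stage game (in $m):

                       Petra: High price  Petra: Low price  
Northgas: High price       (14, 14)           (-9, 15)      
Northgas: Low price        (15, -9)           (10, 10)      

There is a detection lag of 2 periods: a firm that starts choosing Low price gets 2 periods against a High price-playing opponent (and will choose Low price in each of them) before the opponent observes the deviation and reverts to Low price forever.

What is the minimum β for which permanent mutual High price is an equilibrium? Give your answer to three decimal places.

A deviator earns 15 for 2 periods, then 10 forever; cooperating earns 14 forever. Multiplying the IC by (1−β):
14 ≥ 15(1−β^2) + 10β^2, so 5·β^2 ≥ 1 and β^2 ≥ 1/5.
β ≥ (1/5)^(1/2) ≈ 0.447.

0.447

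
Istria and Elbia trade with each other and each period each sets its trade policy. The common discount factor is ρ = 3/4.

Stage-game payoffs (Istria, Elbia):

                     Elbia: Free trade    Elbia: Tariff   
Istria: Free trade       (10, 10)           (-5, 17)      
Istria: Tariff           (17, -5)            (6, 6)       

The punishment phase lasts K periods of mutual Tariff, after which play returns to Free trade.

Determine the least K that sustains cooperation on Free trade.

IC: ρ(1−ρ^K)/(1−ρ) ≥ (17−10)/(10−6) = 7/4.
With ρ = 3/4: need 1 − ρ^K ≥ 7/4·(1−3/4)/(3/4), i.e. ρ^K ≤ 0.4167.
Since (3/4)^3 = 0.4219 and (3/4)^4 = 0.3164, the smallest such K is 4.

4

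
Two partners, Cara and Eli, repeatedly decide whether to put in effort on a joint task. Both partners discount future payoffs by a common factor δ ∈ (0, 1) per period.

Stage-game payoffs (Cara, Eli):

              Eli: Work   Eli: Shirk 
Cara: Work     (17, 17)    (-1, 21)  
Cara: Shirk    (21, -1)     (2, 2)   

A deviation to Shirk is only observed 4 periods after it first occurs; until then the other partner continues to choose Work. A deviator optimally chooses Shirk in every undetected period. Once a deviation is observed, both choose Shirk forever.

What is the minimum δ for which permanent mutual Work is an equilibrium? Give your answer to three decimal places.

The best deviation is to choose Shirk for all 4 undetected periods, earning 21 each, then 2 forever once detected.
Deviation value: 21(1−δ^4)/(1−δ) + 2δ^4/(1−δ); cooperation value: 17/(1−δ).
IC: 17 ≥ 21(1−δ^4) + 2δ^4 = 21 − 19δ^4.
So δ^4 ≥ 4/19, giving δ ≥ (4/19)^(1/4) ≈ 0.677.

0.677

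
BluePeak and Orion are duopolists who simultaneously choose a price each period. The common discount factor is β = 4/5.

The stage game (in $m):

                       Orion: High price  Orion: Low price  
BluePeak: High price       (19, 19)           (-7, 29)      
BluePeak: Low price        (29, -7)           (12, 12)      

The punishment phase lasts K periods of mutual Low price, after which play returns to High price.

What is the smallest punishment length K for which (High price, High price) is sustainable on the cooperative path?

No profitable deviation requires (19−12)(β+…+β^K) ≥ 29−19, i.e. β+…+β^K ≥ 10/7 ≈ 1.4286.
With β = 4/5, the partial sums are K=1: 0.8000, K=2: 1.4400.
K = 2 is the first length at which the sum reaches 1.4286.

2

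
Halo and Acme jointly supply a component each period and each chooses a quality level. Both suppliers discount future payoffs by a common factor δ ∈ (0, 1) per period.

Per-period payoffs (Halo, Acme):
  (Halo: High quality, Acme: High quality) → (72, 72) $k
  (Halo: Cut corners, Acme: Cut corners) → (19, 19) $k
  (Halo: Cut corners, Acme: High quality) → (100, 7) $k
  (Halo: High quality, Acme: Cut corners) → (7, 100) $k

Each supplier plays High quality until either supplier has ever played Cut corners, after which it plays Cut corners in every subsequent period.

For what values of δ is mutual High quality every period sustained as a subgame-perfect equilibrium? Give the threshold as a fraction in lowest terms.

Under grim trigger the critical discount factor is (T−C)/(T−P) with T = 100, C = 72, P = 19.
δ* = (100−72)/(100−19) = 28/81.

28/81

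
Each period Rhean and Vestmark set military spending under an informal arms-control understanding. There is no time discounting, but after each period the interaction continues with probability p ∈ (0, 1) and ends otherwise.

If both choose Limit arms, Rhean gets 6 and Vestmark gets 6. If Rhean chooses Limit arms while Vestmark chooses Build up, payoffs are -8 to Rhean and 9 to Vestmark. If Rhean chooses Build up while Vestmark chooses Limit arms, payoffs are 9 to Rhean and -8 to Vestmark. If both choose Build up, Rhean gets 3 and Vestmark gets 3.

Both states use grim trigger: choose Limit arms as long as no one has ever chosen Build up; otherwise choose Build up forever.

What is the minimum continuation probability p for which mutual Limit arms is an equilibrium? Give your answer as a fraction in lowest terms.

Expected cooperation value is 6 + p·6 + p²·6 + … = 6/(1−p); deviation gives 9 + p·3/(1−p).
6 ≥ 9(1−p) + 3p ⇒ 6p ≥ 3 ⇒ p ≥ 3/6 = 1/2.

1/2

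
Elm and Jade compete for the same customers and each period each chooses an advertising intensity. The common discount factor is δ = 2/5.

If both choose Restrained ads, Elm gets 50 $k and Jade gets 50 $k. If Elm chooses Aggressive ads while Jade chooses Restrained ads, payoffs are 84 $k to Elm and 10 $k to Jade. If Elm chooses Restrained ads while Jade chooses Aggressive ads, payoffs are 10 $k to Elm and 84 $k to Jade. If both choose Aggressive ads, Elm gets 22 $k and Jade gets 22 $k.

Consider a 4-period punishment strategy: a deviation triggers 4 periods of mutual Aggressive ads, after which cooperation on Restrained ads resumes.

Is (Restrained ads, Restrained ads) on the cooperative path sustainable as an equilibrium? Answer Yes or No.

IC: δ+…+δ^4 ≥ (84−50)/(50−22) = 17/14.
At δ = 2/5: partial sum = 0.6496 < 1.2143. Cooperation not sustainable.

No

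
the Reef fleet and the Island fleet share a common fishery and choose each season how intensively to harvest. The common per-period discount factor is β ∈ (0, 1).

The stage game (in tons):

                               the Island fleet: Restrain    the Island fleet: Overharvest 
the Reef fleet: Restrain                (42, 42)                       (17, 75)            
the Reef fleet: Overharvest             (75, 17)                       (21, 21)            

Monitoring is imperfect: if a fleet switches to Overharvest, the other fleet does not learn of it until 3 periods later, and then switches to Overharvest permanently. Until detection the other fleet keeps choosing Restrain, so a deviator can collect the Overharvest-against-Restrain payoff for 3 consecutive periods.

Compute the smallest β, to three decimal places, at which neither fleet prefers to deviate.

0.849

Deviating for the 3 undetected periods gains 75−42 = 33 per period over cooperation, then loses 42−21 = 21 per period forever once punishment starts.
Gain: 33(1 + β + … + β^2); loss: 21·β^3/(1−β).
No profitable deviation ⇔ 33(1−β^3) ≤ 21·β^3, i.e. β^3 ≥ 33/(33+21) = 11/18.
Hence β ≥ (11/18)^(1/3) ≈ 0.849.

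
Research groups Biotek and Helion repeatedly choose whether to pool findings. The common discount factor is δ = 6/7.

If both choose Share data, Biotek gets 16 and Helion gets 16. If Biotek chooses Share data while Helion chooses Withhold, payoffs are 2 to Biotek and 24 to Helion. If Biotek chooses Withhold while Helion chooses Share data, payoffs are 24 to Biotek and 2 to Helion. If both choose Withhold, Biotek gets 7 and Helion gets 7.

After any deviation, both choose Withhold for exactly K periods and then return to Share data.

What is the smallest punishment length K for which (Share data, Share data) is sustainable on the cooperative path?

2

Need Σ_{k=1}^{K} δ^k ≥ (24−16)/(16−7) = 0.8889 at δ = 6/7.
At K = 1 the sum is 0.8571 < 0.8889; at K = 2 it is 1.5918 ≥ 0.8889.
So the minimum punishment length is K = 2.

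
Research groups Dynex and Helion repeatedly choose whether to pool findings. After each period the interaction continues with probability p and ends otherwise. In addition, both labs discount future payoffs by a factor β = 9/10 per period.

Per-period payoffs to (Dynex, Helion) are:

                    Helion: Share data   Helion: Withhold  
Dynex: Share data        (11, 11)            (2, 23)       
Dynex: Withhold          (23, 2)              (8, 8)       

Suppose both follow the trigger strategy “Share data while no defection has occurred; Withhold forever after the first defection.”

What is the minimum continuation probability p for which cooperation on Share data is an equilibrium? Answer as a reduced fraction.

8/9

With continuation probability p and discount β, the effective per-period discount factor is βp.
Grim-trigger IC: βp ≥ (23−11)/(23−8) = 4/5.
So p ≥ (4/5)/(9/10) = 8/9.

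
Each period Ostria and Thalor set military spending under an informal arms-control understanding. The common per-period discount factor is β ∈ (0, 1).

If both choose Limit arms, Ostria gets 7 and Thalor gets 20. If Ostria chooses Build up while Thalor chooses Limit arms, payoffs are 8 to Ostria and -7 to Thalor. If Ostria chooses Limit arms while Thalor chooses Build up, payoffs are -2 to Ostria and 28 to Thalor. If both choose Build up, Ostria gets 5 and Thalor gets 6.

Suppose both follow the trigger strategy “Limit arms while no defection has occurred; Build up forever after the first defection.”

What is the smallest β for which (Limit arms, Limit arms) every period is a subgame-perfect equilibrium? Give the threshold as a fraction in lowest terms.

4/11

Ostria's threshold: (8−7)/(8−5) = 1/3.
Thalor's threshold: (28−20)/(28−6) = 4/11.
1/3 < 4/11, so Thalor binds and β* = 4/11.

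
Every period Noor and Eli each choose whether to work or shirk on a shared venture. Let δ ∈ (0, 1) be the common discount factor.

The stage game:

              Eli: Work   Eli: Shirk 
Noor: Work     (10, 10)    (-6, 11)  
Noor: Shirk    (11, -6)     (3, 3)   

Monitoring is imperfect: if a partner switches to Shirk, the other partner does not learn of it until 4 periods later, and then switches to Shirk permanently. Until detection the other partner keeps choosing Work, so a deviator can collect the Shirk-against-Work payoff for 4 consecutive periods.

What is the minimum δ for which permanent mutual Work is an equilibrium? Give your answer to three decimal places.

0.595

The best deviation is to choose Shirk for all 4 undetected periods, earning 11 each, then 3 forever once detected.
Deviation value: 11(1−δ^4)/(1−δ) + 3δ^4/(1−δ); cooperation value: 10/(1−δ).
IC: 10 ≥ 11(1−δ^4) + 3δ^4 = 11 − 8δ^4.
So δ^4 ≥ 1/8, giving δ ≥ (1/8)^(1/4) ≈ 0.595.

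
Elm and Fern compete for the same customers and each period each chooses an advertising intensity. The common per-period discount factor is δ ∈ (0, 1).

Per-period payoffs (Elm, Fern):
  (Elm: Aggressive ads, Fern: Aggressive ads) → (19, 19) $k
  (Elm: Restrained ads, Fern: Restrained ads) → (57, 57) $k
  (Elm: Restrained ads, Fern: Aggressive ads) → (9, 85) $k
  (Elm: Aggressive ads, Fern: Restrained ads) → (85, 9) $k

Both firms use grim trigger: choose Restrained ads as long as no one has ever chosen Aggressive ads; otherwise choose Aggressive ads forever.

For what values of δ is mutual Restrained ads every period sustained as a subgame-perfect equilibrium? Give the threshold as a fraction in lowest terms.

57/(1−δ) ≥ 85 + 19δ/(1−δ)
57 ≥ 85 − 66δ
δ ≥ 28/66 = 14/33.

14/33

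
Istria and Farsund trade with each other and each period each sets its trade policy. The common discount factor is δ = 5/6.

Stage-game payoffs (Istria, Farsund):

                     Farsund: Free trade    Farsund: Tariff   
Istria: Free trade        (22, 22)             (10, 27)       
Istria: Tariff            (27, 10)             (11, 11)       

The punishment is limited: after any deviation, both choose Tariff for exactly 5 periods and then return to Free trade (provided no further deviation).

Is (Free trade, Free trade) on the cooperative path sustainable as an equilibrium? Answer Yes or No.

Yes

Comparing payoff streams over the 6 periods until play realigns: cooperate → 22(1+δ+…+δ^5); deviate → 27 + 11(δ+…+δ^5).
Cooperation is sustained iff (22−11)(δ+…+δ^5) ≥ 27−22.
δ+…+δ^5 = 5/6·(1−(5/6)^5)/(1−5/6) = 2.9906, and (27−22)/(22−11) = 0.4545.
2.9906 ≥ 0.4545, so cooperation is sustainable.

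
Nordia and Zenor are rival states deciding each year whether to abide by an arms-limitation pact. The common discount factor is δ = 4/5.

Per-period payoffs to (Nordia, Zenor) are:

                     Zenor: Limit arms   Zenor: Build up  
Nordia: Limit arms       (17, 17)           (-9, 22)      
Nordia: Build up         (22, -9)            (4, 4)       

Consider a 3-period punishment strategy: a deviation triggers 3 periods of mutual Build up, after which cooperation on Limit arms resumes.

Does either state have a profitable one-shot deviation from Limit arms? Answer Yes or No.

IC: δ+…+δ^3 ≥ (22−17)/(17−4) = 5/13.
At δ = 4/5: partial sum = 1.9520 ≥ 0.3846. Cooperation sustainable.

No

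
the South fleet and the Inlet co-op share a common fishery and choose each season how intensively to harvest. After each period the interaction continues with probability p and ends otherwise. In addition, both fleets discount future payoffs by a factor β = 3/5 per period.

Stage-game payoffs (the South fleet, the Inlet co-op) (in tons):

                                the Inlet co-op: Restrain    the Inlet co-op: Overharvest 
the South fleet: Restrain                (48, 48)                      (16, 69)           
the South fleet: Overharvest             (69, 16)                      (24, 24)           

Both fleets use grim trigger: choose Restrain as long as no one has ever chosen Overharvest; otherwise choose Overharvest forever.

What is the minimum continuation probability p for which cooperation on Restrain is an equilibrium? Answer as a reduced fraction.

7/9

Expected continuation weight on next period's payoff is β·p = 3/5·p, which plays the role of the discount factor.
Cooperation requires 3/5·p ≥ (69−48)/(69−24) = 7/15, hence p ≥ 7/9.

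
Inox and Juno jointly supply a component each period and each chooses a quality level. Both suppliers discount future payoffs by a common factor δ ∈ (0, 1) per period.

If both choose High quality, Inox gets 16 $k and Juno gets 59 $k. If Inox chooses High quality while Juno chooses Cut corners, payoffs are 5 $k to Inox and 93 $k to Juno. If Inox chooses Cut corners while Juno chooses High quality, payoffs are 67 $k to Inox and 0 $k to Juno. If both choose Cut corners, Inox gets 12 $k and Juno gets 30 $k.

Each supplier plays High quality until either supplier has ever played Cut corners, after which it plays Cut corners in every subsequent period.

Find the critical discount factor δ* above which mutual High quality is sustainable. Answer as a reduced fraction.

51/55

Inox's threshold: (67−16)/(67−12) = 51/55.
Juno's threshold: (93−59)/(93−30) = 34/63.
51/55 > 34/63, so Inox binds and δ* = 51/55.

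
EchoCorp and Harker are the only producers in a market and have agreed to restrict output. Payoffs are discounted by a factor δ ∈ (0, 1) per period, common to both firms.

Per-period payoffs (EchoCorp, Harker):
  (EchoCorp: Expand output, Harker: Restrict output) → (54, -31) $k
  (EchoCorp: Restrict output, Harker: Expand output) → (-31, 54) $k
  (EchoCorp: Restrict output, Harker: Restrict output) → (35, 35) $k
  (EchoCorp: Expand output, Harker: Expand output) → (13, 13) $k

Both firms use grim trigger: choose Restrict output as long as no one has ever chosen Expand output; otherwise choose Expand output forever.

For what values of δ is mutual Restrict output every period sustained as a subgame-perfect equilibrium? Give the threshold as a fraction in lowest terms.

19/41

Cooperation forever yields 35 each period: 35/(1−δ).
Deviating yields 54 once, then 13 forever: 54 + 13δ/(1−δ).
No profitable deviation requires 35/(1−δ) ≥ 54 + 13δ/(1−δ).
Multiplying by (1−δ): 35 ≥ 54(1−δ) + 13δ = 54 − 41δ.
So 41δ ≥ 19, i.e. δ ≥ 19/41.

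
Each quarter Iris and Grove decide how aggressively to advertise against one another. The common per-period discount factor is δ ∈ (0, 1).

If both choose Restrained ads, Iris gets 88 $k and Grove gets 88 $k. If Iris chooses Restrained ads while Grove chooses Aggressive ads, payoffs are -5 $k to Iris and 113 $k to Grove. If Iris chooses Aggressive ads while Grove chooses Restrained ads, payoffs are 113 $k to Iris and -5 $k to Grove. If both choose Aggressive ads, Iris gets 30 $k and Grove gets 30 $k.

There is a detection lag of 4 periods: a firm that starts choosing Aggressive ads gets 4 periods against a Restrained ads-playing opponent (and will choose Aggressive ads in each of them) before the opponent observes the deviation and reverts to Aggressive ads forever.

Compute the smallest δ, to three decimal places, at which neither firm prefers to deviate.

0.741

The best deviation is to choose Aggressive ads for all 4 undetected periods, earning 113 each, then 30 forever once detected.
Deviation value: 113(1−δ^4)/(1−δ) + 30δ^4/(1−δ); cooperation value: 88/(1−δ).
IC: 88 ≥ 113(1−δ^4) + 30δ^4 = 113 − 83δ^4.
So δ^4 ≥ 25/83, giving δ ≥ (25/83)^(1/4) ≈ 0.741.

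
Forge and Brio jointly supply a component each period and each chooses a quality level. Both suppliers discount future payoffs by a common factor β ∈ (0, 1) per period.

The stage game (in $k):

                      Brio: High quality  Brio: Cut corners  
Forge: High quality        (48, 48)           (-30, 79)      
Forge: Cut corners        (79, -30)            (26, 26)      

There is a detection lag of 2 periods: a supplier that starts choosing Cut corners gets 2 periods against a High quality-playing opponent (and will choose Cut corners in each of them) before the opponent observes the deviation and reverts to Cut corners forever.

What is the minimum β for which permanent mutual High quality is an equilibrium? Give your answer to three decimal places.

Deviating for the 2 undetected periods gains 79−48 = 31 per period over cooperation, then loses 48−26 = 22 per period forever once punishment starts.
Gain: 31(1 + β + … + β^1); loss: 22·β^2/(1−β).
No profitable deviation ⇔ 31(1−β^2) ≤ 22·β^2, i.e. β^2 ≥ 31/(31+22) = 31/53.
Hence β ≥ (31/53)^(1/2) ≈ 0.765.

0.765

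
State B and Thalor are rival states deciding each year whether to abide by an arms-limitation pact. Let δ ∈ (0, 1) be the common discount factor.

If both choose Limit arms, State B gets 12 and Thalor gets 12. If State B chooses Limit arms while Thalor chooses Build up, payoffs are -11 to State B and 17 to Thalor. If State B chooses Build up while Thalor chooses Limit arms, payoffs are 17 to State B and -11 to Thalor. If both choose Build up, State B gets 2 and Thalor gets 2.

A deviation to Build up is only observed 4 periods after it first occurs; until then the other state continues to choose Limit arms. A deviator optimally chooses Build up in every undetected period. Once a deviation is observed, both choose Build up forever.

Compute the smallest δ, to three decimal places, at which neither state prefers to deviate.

A deviator earns 17 for 4 periods, then 2 forever; cooperating earns 12 forever. Multiplying the IC by (1−δ):
12 ≥ 17(1−δ^4) + 2δ^4, so 15·δ^4 ≥ 5 and δ^4 ≥ 1/3.
δ ≥ (1/3)^(1/4) ≈ 0.760.

0.760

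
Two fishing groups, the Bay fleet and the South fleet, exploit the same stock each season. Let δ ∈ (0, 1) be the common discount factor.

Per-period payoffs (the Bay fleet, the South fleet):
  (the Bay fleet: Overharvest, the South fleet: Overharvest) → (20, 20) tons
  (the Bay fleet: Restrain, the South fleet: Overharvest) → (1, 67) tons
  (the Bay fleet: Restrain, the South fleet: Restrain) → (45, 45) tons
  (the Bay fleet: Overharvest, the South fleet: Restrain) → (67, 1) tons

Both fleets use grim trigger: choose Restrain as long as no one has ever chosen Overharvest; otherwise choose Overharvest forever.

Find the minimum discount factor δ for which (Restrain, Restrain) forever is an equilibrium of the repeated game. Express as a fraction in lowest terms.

Cooperation forever yields 45 each period: 45/(1−δ).
Deviating yields 67 once, then 20 forever: 67 + 20δ/(1−δ).
No profitable deviation requires 45/(1−δ) ≥ 67 + 20δ/(1−δ).
Multiplying by (1−δ): 45 ≥ 67(1−δ) + 20δ = 67 − 47δ.
So 47δ ≥ 22, i.e. δ ≥ 22/47.

22/47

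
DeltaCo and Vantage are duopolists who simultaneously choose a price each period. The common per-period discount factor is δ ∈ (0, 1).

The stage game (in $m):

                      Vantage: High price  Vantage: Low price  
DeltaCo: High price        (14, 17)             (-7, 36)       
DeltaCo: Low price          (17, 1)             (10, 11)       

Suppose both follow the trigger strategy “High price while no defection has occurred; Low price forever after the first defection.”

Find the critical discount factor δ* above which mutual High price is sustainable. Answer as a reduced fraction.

19/25

DeltaCo's threshold: (17−14)/(17−10) = 3/7.
Vantage's threshold: (36−17)/(36−11) = 19/25.
3/7 < 19/25, so Vantage binds and δ* = 19/25.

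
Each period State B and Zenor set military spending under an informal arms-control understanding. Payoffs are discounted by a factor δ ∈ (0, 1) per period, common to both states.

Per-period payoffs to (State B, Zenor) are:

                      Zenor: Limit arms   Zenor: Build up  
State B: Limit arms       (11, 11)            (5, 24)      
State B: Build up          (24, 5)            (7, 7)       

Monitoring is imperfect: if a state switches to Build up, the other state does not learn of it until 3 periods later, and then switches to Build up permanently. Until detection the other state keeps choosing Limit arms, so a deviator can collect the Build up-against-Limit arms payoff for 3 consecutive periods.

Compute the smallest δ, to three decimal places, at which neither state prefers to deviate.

A deviator earns 24 for 3 periods, then 7 forever; cooperating earns 11 forever. Multiplying the IC by (1−δ):
11 ≥ 24(1−δ^3) + 7δ^3, so 17·δ^3 ≥ 13 and δ^3 ≥ 13/17.
δ ≥ (13/17)^(1/3) ≈ 0.914.

0.914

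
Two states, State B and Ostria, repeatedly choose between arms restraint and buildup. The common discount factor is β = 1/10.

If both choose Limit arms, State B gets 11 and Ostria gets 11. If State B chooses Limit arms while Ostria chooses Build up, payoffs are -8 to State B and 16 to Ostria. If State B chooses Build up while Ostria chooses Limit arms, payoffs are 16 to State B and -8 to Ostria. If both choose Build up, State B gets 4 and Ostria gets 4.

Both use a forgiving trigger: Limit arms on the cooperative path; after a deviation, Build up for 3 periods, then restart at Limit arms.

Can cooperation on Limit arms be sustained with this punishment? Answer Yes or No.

No

IC: β+…+β^3 ≥ (16−11)/(11−4) = 5/7.
At β = 1/10: partial sum = 0.1110 < 0.7143. Cooperation not sustainable.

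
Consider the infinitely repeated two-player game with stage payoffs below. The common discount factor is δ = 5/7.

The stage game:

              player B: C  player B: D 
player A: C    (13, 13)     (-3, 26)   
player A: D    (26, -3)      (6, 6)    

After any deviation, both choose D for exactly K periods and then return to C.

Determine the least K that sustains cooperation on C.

IC: δ(1−δ^K)/(1−δ) ≥ (26−13)/(13−6) = 13/7.
With δ = 5/7: need 1 − δ^K ≥ 13/7·(1−5/7)/(5/7), i.e. δ^K ≤ 0.2571.
Since (5/7)^4 = 0.2603 and (5/7)^5 = 0.1859, the smallest such K is 5.

5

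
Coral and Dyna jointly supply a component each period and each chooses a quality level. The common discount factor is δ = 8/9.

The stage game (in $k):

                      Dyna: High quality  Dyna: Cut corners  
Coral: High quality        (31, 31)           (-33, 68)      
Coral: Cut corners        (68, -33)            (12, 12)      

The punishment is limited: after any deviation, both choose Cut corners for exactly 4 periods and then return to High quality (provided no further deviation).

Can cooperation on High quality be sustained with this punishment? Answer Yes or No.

Yes

A one-shot deviation gives 68 now, then 12 for 4 periods, then back to 31.
Gain from deviating: (68−31) today; loss: (31−12) in each of the next 4 periods.
No-deviation condition: (31−12)(δ+…+δ^4) ≥ 68−31, i.e. δ+…+δ^4 ≥ 37/19.
At δ = 8/9: δ+…+δ^4 = 3.0056 ≥ 1.9474.
So cooperation is sustainable.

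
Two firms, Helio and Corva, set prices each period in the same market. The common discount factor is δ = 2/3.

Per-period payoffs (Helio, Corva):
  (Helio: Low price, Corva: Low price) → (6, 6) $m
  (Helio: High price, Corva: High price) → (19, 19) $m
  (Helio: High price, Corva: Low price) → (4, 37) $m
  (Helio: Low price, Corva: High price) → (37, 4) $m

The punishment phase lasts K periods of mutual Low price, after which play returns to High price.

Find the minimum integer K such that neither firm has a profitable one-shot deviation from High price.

3

IC: δ(1−δ^K)/(1−δ) ≥ (37−19)/(19−6) = 18/13.
With δ = 2/3: need 1 − δ^K ≥ 18/13·(1−2/3)/(2/3), i.e. δ^K ≤ 0.3077.
Since (2/3)^2 = 0.4444 and (2/3)^3 = 0.2963, the smallest such K is 3.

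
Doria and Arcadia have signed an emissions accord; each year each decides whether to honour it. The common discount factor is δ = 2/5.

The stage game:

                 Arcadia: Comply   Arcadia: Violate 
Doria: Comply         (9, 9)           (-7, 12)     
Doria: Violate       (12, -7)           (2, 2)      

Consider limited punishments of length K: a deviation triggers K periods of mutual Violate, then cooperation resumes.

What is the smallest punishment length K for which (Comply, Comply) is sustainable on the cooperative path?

2

Need Σ_{k=1}^{K} δ^k ≥ (12−9)/(9−2) = 0.4286 at δ = 2/5.
At K = 1 the sum is 0.4000 < 0.4286; at K = 2 it is 0.5600 ≥ 0.4286.
So the minimum punishment length is K = 2.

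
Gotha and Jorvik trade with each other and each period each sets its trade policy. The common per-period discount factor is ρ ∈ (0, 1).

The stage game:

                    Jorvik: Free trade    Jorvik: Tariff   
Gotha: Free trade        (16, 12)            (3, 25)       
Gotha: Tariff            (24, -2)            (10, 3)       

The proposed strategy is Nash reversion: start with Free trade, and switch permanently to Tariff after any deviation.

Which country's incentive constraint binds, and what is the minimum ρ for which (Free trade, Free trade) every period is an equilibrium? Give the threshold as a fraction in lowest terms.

Jorvik; ρ ≥ 13/22

Gotha's threshold: (24−16)/(24−10) = 4/7.
Jorvik's threshold: (25−12)/(25−3) = 13/22.
4/7 < 13/22, so Jorvik binds and ρ* = 13/22.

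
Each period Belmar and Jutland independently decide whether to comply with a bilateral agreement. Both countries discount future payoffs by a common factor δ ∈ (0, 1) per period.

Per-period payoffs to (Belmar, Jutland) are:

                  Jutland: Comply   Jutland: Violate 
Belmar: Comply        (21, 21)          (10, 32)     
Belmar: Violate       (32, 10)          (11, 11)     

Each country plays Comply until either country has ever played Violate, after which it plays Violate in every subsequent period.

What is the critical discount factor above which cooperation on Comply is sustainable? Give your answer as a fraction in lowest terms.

One-period gain from deviating is 32 − 21 = 11. The loss is 21 − 11 = 10 in every subsequent period, with present value 10·δ/(1−δ).
Deviation is unprofitable when 10·δ/(1−δ) ≥ 11, i.e. δ/(1−δ) ≥ 11/10.
Equivalently δ ≥ 11/(11+10) = 11/21.

11/21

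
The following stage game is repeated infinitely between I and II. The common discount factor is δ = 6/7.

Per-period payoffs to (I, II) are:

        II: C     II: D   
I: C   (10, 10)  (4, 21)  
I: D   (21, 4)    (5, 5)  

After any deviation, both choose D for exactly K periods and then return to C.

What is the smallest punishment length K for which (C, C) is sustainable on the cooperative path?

Need Σ_{k=1}^{K} δ^k ≥ (21−10)/(10−5) = 2.2000 at δ = 6/7.
At K = 2 the sum is 1.5918 < 2.2000; at K = 3 it is 2.2216 ≥ 2.2000.
So the minimum punishment length is K = 3.

3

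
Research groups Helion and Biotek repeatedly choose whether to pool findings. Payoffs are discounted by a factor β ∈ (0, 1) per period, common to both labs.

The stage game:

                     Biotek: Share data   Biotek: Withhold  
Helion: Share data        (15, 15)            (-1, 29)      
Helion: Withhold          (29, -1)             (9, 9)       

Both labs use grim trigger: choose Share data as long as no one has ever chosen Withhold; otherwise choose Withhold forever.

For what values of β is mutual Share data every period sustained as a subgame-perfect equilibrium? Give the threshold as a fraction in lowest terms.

7/10

Cooperation forever yields 15 each period: 15/(1−β).
Deviating yields 29 once, then 9 forever: 29 + 9β/(1−β).
No profitable deviation requires 15/(1−β) ≥ 29 + 9β/(1−β).
Multiplying by (1−β): 15 ≥ 29(1−β) + 9β = 29 − 20β.
So 20β ≥ 14, i.e. β ≥ 14/20 = 7/10.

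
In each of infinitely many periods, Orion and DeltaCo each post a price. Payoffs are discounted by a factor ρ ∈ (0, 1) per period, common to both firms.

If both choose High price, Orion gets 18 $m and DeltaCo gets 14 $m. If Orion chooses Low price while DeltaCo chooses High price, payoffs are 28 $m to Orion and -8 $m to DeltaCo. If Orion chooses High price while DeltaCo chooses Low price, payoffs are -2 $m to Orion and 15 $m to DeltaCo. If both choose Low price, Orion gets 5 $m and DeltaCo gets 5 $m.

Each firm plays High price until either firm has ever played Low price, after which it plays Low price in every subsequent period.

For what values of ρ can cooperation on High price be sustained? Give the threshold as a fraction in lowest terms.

10/23

Orion: cooperation gives 18 each period; deviation gives 28 once then 5 forever.
  18/(1−ρ) ≥ 28 + 5ρ/(1−ρ) ⇒ ρ ≥ 10/23.
DeltaCo: cooperation gives 14 each period; deviation gives 15 once then 5 forever.
  ρ ≥ 1/10.
Both must hold, so the binding constraint is Orion's: ρ ≥ 10/23.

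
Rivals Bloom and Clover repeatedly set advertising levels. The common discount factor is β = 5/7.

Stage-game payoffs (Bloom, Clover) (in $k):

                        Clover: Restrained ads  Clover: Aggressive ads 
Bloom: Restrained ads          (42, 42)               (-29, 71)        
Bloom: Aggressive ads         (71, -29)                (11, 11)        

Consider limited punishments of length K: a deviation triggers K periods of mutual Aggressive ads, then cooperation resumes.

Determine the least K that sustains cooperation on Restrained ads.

No profitable deviation requires (42−11)(β+…+β^K) ≥ 71−42, i.e. β+…+β^K ≥ 29/31 ≈ 0.9355.
With β = 5/7, the partial sums are K=1: 0.7143, K=2: 1.2245.
K = 2 is the first length at which the sum reaches 0.9355.

2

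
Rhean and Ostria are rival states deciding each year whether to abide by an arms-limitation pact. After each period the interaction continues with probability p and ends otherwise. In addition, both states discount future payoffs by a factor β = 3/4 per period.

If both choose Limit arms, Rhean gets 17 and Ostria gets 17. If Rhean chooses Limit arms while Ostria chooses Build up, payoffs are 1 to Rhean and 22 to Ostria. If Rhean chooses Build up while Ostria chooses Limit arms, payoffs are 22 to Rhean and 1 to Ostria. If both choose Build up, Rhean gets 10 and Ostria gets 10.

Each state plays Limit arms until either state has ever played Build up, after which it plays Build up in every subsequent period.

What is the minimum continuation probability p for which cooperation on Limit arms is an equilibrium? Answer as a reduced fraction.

5/9

With continuation probability p and discount β, the effective per-period discount factor is βp.
Grim-trigger IC: βp ≥ (22−17)/(22−10) = 5/12.
So p ≥ (5/12)/(3/4) = 5/9.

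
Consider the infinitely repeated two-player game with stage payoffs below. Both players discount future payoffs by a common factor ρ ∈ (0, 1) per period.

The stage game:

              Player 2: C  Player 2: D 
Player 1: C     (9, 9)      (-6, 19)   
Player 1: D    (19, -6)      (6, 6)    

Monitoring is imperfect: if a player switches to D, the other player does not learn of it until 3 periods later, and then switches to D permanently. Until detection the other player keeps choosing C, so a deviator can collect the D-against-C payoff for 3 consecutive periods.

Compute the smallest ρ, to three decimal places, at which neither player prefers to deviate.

0.916

The best deviation is to choose D for all 3 undetected periods, earning 19 each, then 6 forever once detected.
Deviation value: 19(1−ρ^3)/(1−ρ) + 6ρ^3/(1−ρ); cooperation value: 9/(1−ρ).
IC: 9 ≥ 19(1−ρ^3) + 6ρ^3 = 19 − 13ρ^3.
So ρ^3 ≥ 10/13, giving ρ ≥ (10/13)^(1/3) ≈ 0.916.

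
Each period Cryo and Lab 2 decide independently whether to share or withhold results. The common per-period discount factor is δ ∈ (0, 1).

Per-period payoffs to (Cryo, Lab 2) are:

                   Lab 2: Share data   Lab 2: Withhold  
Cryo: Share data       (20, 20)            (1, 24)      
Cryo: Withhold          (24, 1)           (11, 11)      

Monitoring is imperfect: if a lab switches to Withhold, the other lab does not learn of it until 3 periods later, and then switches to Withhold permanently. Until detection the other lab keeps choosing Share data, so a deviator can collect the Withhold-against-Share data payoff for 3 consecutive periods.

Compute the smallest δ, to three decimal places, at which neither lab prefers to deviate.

The best deviation is to choose Withhold for all 3 undetected periods, earning 24 each, then 11 forever once detected.
Deviation value: 24(1−δ^3)/(1−δ) + 11δ^3/(1−δ); cooperation value: 20/(1−δ).
IC: 20 ≥ 24(1−δ^3) + 11δ^3 = 24 − 13δ^3.
So δ^3 ≥ 4/13, giving δ ≥ (4/13)^(1/3) ≈ 0.675.

0.675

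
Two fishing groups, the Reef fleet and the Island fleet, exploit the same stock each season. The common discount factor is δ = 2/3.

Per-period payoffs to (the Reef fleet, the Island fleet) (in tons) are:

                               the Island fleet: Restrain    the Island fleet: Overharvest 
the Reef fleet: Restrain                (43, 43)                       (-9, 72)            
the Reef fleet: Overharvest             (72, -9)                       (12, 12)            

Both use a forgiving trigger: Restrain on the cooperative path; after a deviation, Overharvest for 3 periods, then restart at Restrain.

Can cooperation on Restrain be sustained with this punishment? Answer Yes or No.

Yes

IC: δ+…+δ^3 ≥ (72−43)/(43−12) = 29/31.
At δ = 2/3: partial sum = 1.4074 ≥ 0.9355. Cooperation sustainable.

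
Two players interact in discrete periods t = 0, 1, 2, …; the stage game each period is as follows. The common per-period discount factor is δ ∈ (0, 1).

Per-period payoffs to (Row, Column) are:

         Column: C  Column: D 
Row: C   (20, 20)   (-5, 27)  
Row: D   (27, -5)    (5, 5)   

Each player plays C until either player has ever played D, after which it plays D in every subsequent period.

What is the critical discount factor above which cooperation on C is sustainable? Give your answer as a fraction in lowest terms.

7/22

20/(1−δ) ≥ 27 + 5δ/(1−δ)
20 ≥ 27 − 22δ
δ ≥ 7/22.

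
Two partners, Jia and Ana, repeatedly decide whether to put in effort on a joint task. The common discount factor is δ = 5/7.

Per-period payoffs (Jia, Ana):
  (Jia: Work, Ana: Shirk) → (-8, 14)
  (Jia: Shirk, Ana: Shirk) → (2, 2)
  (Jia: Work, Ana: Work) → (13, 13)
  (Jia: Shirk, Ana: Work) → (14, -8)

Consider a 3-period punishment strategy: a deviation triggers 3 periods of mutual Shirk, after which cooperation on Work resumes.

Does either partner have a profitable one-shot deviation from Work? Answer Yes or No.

No

A one-shot deviation gives 14 now, then 2 for 3 periods, then back to 13.
Gain from deviating: (14−13) today; loss: (13−2) in each of the next 3 periods.
No-deviation condition: (13−2)(δ+…+δ^3) ≥ 14−13, i.e. δ+…+δ^3 ≥ 1/11.
At δ = 5/7: δ+…+δ^3 = 1.5889 ≥ 0.0909.
So cooperation is sustainable.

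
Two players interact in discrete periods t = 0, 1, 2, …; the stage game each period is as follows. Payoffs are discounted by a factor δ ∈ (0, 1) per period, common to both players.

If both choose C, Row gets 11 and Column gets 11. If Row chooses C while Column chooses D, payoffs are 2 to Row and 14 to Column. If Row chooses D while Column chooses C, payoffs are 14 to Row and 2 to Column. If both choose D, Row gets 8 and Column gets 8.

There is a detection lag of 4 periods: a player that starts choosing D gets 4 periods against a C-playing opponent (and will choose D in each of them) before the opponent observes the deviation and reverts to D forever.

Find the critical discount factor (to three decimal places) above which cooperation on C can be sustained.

0.841

The best deviation is to choose D for all 4 undetected periods, earning 14 each, then 8 forever once detected.
Deviation value: 14(1−δ^4)/(1−δ) + 8δ^4/(1−δ); cooperation value: 11/(1−δ).
IC: 11 ≥ 14(1−δ^4) + 8δ^4 = 14 − 6δ^4.
So δ^4 ≥ 3/6 = 1/2, giving δ ≥ (1/2)^(1/4) ≈ 0.841.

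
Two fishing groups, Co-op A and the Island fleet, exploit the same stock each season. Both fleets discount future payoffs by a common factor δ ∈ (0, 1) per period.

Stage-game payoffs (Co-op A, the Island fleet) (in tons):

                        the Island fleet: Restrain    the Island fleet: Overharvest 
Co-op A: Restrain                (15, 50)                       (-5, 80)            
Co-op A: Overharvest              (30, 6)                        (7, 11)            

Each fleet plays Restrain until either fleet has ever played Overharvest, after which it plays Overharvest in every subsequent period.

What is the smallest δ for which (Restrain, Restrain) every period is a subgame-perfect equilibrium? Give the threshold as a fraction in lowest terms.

15/23

Co-op A's threshold: (30−15)/(30−7) = 15/23.
the Island fleet's threshold: (80−50)/(80−11) = 10/23.
15/23 > 10/23, so Co-op A binds and δ* = 15/23.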